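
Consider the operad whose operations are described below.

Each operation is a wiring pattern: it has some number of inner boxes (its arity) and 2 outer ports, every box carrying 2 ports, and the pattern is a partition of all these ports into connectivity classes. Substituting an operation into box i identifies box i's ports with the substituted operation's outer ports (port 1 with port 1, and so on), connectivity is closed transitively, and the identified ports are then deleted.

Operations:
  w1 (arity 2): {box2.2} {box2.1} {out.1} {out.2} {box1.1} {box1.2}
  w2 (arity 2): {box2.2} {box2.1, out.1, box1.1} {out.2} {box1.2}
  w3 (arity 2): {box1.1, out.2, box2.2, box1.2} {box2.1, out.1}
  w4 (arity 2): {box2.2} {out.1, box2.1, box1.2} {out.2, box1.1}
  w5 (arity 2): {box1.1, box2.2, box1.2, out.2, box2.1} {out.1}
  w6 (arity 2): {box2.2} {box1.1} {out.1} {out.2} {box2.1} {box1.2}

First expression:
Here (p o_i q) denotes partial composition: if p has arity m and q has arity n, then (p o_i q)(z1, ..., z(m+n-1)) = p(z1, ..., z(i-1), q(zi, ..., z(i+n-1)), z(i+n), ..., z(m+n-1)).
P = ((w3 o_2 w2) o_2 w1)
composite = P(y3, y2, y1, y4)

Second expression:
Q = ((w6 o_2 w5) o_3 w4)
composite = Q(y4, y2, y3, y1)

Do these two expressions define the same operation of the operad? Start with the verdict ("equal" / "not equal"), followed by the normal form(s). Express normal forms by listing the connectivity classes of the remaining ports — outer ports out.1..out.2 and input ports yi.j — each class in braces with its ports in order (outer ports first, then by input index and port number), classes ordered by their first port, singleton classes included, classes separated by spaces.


not equal — first {out.1, y4.1} {out.2, y3.1, y3.2} {y1.1} {y1.2} {y2.1} {y2.2} {y4.2}, second {out.1} {out.2} {y1.1, y2.1, y2.2, y3.1, y3.2} {y1.2} {y4.1} {y4.2}

The first composite normalizes to {out.1, y4.1} {out.2, y3.1, y3.2} {y1.1} {y1.2} {y2.1} {y2.2} {y4.2}
The second composite normalizes to {out.1} {out.2} {y1.1, y2.1, y2.2, y3.1, y3.2} {y1.2} {y4.1} {y4.2}
The forms do not match — not equal.


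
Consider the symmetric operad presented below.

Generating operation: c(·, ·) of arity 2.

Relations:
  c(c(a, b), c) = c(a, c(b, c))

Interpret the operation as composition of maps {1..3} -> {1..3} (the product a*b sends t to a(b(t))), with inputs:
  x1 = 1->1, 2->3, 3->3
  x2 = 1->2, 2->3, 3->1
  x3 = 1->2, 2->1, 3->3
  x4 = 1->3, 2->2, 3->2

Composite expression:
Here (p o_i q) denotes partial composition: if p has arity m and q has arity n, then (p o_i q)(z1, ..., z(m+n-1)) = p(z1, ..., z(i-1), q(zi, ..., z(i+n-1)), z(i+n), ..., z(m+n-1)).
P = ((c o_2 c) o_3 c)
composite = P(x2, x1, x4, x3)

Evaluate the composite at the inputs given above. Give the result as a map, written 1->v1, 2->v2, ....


1->1, 2->1, 3->1

c(x4, x3) = 1->2, 2->3, 3->2
c(x1, c(x4, x3)) = 1->3, 2->3, 3->3
c(x2, c(x1, c(x4, x3))) = 1->1, 2->1, 3->1


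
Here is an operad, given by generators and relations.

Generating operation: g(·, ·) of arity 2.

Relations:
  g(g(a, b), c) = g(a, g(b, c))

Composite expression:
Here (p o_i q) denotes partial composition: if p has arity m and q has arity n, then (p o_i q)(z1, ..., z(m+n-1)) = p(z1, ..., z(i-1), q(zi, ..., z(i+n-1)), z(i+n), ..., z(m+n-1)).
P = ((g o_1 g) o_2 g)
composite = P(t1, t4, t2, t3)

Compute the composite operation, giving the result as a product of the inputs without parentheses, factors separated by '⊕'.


t1 ⊕ t4 ⊕ t2 ⊕ t3

Key point: g is associative — brackets drop, the t-order remains.
g(t4, t2) flattens to t4 ⊕ t2
g(t1, g(t4, t2)) flattens to t1 ⊕ t4 ⊕ t2
g(g(t1, g(t4, t2)), t3) flattens to t1 ⊕ t4 ⊕ t2 ⊕ t3


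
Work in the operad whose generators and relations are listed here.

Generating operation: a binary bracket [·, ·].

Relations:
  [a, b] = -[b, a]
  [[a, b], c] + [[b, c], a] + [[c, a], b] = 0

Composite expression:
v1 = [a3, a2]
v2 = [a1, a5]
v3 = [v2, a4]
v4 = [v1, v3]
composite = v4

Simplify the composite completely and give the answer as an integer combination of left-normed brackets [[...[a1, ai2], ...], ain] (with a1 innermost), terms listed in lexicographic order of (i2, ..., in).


Skip Jacobi rewriting: expand, keep a1-initial words, read off terms.
Composite bracket: [[a3, a2], [[a1, a5], a4]]
Expanding via [a, b] = ab - ba: 16 signed words (2^4 = 16).
Keep just the words that open with a1:
  a1a5a4a2a3 appears with sign +1, giving the term +[[[[a1, a5], a4], a2], a3]
  a1a5a4a3a2 appears with sign -1, giving the term -[[[[a1, a5], a4], a3], a2]

[[[[a1, a5], a4], a2], a3] - [[[[a1, a5], a4], a3], a2]


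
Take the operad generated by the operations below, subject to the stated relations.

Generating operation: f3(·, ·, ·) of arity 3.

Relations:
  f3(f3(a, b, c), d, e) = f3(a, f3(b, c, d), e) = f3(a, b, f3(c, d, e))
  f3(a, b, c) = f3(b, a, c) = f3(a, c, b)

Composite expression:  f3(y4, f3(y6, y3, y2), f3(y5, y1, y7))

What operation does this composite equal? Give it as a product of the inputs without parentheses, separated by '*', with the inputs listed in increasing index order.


Key point: f3 commutes, so take the y-inputs in any fixed order.
f3(y6, y3, y2) unparenthesizes to y6 * y3 * y2
f3(y5, y1, y7) unparenthesizes to y5 * y1 * y7
f3(y4, f3(y6, y3, y2), f3(y5, y1, y7)) unparenthesizes to y4 * y6 * y3 * y2 * y5 * y1 * y7
the factors in increasing index order: y1 * y2 * y3 * y4 * y5 * y6 * y7

y1 * y2 * y3 * y4 * y5 * y6 * y7


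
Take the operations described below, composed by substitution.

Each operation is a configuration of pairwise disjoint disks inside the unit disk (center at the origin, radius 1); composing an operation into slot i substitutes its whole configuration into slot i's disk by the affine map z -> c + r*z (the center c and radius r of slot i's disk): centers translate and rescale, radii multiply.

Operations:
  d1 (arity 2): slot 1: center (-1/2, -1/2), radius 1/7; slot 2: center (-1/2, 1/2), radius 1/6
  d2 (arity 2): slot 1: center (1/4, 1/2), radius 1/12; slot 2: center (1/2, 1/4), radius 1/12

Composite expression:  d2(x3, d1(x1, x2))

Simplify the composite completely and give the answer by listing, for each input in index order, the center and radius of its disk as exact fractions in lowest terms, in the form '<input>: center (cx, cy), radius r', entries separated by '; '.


Each x-disk chains the slot maps above it in d2; radii multiply.
input x3: composing its 1 substitution step yields center (1/4, 1/2), radius 1/12
input x1: composing its 2 substitution steps yields center (11/24, 5/24), radius 1/84
input x2: composing its 2 substitution steps yields center (11/24, 7/24), radius 1/72

x1: center (11/24, 5/24), radius 1/84; x2: center (11/24, 7/24), radius 1/72; x3: center (1/4, 1/2), radius 1/12


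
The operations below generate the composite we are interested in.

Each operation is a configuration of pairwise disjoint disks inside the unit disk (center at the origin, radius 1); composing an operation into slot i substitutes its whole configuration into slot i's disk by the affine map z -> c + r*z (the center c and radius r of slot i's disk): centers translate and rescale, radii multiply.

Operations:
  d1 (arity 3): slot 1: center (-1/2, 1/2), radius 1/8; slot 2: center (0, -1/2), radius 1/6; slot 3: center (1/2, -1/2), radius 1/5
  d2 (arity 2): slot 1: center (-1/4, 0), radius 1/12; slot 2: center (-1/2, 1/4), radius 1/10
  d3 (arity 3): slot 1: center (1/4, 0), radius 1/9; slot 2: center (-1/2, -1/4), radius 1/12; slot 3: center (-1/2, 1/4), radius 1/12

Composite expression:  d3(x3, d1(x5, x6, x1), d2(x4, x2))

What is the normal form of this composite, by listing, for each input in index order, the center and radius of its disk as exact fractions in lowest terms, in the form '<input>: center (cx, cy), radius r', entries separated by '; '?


x1: center (-11/24, -7/24), radius 1/60; x2: center (-13/24, 13/48), radius 1/120; x3: center (1/4, 0), radius 1/9; x4: center (-25/48, 1/4), radius 1/144; x5: center (-13/24, -5/24), radius 1/96; x6: center (-1/2, -7/24), radius 1/72

Below d3, radii multiply path by path; the x-disk centers shift.
input x3: composing its 1 substitution step yields center (1/4, 0), radius 1/9
input x5: composing its 2 substitution steps yields center (-13/24, -5/24), radius 1/96
input x6: composing its 2 substitution steps yields center (-1/2, -7/24), radius 1/72
input x1: composing its 2 substitution steps yields center (-11/24, -7/24), radius 1/60
input x4: composing its 2 substitution steps yields center (-25/48, 1/4), radius 1/144
input x2: composing its 2 substitution steps yields center (-13/24, 13/48), radius 1/120


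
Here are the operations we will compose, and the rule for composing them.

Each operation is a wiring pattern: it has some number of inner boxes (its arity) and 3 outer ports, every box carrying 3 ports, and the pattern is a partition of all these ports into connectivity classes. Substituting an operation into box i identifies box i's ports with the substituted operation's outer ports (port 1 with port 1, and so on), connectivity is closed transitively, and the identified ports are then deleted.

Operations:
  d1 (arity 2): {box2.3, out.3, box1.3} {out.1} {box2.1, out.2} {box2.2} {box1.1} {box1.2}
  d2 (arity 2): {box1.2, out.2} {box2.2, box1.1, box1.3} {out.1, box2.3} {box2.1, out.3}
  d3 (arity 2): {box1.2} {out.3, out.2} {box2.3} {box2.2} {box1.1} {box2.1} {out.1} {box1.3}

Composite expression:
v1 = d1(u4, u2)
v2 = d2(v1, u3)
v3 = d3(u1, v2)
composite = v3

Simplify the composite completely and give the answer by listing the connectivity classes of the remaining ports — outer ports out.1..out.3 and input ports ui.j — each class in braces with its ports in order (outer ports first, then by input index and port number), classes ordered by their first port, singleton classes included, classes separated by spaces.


Substituting into d3 glues patterns; closure does the rest.
after d1, the pattern on (u4, u2) reads {out.1} {out.2, u2.1} {out.3, u2.3, u4.3} {u2.2} {u4.1} {u4.2} (out.j = its outer ports)
after d2, the pattern on (u4, u2, u3) reads {out.1, u3.3} {out.2, u2.1} {out.3, u3.1} {u2.2} {u2.3, u3.2, u4.3} {u4.1} {u4.2} (out.j = its outer ports)
after d3, the pattern on (u1, u4, u2, u3) reads {out.1} {out.2, out.3} {u1.1} {u1.2} {u1.3} {u2.1} {u2.2} {u2.3, u3.2, u4.3} {u3.1} {u3.3} {u4.1} {u4.2} (out.j = its outer ports)

{out.1} {out.2, out.3} {u1.1} {u1.2} {u1.3} {u2.1} {u2.2} {u2.3, u3.2, u4.3} {u3.1} {u3.3} {u4.1} {u4.2}


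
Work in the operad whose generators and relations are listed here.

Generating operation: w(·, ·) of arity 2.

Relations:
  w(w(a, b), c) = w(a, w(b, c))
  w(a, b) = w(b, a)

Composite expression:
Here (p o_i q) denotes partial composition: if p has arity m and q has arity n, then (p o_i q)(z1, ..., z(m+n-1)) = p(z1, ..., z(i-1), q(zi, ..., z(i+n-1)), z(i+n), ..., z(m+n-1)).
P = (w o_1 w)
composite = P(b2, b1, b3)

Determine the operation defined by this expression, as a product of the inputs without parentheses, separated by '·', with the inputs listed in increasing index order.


Both nesting and order wash out for w; what remains is which b's occur.
w(b2, b1) unparenthesizes to b2 · b1
w(w(b2, b1), b3) unparenthesizes to b2 · b1 · b3
reordering the factors by index: b1 · b2 · b3

b1 · b2 · b3


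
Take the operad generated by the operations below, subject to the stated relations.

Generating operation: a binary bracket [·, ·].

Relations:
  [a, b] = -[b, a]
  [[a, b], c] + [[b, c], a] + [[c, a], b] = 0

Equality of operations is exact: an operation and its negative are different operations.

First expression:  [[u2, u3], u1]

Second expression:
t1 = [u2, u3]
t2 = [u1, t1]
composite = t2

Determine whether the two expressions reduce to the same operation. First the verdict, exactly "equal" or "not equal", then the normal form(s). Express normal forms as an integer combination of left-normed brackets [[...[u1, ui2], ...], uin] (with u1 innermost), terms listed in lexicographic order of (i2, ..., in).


not equal: they reduce to -[[u1, u2], u3] + [[u1, u3], u2] and [[u1, u2], u3] - [[u1, u3], u2]


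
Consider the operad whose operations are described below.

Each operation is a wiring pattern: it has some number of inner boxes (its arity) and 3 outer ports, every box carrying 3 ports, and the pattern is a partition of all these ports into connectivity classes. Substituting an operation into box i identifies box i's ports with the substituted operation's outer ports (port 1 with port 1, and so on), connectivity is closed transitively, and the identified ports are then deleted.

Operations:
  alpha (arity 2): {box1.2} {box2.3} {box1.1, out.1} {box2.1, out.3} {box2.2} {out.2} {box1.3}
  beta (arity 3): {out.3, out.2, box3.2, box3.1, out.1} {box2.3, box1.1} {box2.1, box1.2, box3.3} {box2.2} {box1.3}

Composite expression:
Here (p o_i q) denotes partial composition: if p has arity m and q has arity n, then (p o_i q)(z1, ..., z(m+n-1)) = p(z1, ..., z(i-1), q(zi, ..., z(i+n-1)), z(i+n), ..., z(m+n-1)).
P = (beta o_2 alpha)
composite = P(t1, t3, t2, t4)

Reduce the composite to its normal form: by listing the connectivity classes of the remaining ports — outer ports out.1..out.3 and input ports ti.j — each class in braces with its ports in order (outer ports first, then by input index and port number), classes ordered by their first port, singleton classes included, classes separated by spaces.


Substituting into beta glues patterns; closure does the rest.
alpha over (t3, t2) gives {out.1, t3.1} {out.2} {out.3, t2.1} {t2.2} {t2.3} {t3.2} {t3.3}, out.j being that stage's outer ports
beta over (t1, t3, t2, t4) gives {out.1, out.2, out.3, t4.1, t4.2} {t1.1, t2.1} {t1.2, t3.1, t4.3} {t1.3} {t2.2} {t2.3} {t3.2} {t3.3}, out.j being that stage's outer ports

{out.1, out.2, out.3, t4.1, t4.2} {t1.1, t2.1} {t1.2, t3.1, t4.3} {t1.3} {t2.2} {t2.3} {t3.2} {t3.3}


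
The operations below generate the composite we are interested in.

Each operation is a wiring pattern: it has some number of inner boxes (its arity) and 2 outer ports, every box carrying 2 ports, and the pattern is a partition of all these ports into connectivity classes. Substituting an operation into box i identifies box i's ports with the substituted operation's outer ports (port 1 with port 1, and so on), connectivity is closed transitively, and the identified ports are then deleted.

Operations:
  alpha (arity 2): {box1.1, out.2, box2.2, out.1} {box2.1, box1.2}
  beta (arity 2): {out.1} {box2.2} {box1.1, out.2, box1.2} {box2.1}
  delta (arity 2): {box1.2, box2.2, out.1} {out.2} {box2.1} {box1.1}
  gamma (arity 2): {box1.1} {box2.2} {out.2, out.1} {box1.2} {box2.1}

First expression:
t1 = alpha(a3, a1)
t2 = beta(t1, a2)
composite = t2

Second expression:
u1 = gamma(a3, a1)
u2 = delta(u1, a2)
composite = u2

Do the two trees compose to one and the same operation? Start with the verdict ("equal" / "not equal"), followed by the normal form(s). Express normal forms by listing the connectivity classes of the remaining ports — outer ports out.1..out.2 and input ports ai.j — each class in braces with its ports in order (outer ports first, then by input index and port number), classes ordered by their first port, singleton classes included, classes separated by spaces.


not equal — first {out.1} {out.2, a1.2, a3.1} {a1.1, a3.2} {a2.1} {a2.2}, second {out.1, a2.2} {out.2} {a1.1} {a1.2} {a2.1} {a3.1} {a3.2}

Reducing the first expression gives {out.1} {out.2, a1.2, a3.1} {a1.1, a3.2} {a2.1} {a2.2}
Reducing the second expression gives {out.1, a2.2} {out.2} {a1.1} {a1.2} {a2.1} {a3.1} {a3.2}
No match — not equal.


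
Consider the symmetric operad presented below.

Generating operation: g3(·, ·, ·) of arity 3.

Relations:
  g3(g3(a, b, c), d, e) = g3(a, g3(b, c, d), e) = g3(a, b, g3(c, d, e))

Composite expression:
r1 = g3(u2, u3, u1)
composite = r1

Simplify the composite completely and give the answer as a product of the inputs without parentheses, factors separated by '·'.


u2 · u3 · u1

Under associativity of g3, the answer is the u's in reading order.
g3(u2, u3, u1) collapses to u2 · u3 · u1


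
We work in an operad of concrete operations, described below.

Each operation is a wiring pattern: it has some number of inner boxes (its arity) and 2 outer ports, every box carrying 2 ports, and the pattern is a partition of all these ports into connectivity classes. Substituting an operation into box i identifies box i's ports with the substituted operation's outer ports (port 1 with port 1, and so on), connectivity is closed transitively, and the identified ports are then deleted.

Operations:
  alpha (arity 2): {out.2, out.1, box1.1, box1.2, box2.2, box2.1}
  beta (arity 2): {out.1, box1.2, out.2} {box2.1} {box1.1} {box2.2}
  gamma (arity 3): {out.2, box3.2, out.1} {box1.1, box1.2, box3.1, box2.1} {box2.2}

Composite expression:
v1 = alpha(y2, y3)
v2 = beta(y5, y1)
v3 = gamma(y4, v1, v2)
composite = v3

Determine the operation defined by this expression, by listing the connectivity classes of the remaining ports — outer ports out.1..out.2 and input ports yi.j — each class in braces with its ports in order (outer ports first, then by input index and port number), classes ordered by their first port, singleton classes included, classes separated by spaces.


{out.1, out.2, y2.1, y2.2, y3.1, y3.2, y4.1, y4.2, y5.2} {y1.1} {y1.2} {y5.1}

After gluing at gamma, chains via deleted ports link the y-ports.
composing alpha on (y2, y3), with out.j its own outer ports: {out.1, out.2, y2.1, y2.2, y3.1, y3.2}
composing beta on (y5, y1), with out.j its own outer ports: {out.1, out.2, y5.2} {y1.1} {y1.2} {y5.1}
composing gamma on (y4, y2, y3, y5, y1), with out.j its own outer ports: {out.1, out.2, y2.1, y2.2, y3.1, y3.2, y4.1, y4.2, y5.2} {y1.1} {y1.2} {y5.1}


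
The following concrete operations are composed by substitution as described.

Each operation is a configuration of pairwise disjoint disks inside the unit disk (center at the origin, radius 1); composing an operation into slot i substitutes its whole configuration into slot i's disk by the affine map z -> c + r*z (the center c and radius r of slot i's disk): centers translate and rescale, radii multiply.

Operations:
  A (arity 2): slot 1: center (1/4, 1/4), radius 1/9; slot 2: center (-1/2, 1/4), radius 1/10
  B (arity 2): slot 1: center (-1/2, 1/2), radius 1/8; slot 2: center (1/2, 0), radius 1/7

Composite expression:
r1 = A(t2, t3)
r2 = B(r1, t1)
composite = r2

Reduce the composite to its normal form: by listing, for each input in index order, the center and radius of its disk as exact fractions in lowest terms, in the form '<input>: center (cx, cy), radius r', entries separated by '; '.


Follow each t-input down from B: c' goes to c + r*c', radius to r*r'.
input t2: composing its 2 substitution steps yields center (-15/32, 17/32), radius 1/72
input t3: composing its 2 substitution steps yields center (-9/16, 17/32), radius 1/80
input t1: composing its 1 substitution step yields center (1/2, 0), radius 1/7

t1: center (1/2, 0), radius 1/7; t2: center (-15/32, 17/32), radius 1/72; t3: center (-9/16, 17/32), radius 1/80


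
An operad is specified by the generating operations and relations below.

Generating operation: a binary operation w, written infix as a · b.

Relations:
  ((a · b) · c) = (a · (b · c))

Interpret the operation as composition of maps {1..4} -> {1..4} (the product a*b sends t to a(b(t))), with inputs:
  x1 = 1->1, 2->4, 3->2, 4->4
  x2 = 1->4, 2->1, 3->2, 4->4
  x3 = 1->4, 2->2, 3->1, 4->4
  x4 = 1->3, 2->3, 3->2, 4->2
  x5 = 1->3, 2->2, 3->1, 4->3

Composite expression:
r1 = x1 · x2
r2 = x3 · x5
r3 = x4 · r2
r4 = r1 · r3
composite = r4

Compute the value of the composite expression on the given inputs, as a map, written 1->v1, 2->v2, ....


(x1 · x2) = 1->4, 2->1, 3->4, 4->4
(x3 · x5) = 1->1, 2->2, 3->4, 4->1
(x4 · (x3 · x5)) = 1->3, 2->3, 3->2, 4->3
((x1 · x2) · (x4 · (x3 · x5))) = 1->4, 2->4, 3->1, 4->4

1->4, 2->4, 3->1, 4->4


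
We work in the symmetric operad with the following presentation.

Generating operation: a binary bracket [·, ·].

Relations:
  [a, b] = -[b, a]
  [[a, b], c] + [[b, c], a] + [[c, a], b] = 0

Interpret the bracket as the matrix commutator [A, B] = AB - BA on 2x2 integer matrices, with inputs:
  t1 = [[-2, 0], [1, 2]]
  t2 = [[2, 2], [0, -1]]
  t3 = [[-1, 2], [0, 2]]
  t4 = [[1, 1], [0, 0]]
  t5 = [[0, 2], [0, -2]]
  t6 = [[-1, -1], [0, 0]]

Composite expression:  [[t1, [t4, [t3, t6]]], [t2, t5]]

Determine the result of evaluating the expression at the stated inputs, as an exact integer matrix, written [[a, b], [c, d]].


[[0, -20], [0, 0]]

[t3, t6] = [[0, 5], [0, 0]]
[t4, [t3, t6]] = [[0, 5], [0, 0]]
[t1, [t4, [t3, t6]]] = [[-5, -20], [0, 5]]
[t2, t5] = [[0, 2], [0, 0]]
[[t1, [t4, [t3, t6]]], [t2, t5]] = [[0, -20], [0, 0]]


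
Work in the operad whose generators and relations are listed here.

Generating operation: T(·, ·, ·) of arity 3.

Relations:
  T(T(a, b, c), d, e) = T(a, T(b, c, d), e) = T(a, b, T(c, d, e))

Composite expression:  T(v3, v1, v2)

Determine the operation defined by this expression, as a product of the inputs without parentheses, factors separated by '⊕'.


Associativity of T dissolves the nesting; only the v-input order survives.
T(v3, v1, v2) linearizes to v3 ⊕ v1 ⊕ v2

v3 ⊕ v1 ⊕ v2


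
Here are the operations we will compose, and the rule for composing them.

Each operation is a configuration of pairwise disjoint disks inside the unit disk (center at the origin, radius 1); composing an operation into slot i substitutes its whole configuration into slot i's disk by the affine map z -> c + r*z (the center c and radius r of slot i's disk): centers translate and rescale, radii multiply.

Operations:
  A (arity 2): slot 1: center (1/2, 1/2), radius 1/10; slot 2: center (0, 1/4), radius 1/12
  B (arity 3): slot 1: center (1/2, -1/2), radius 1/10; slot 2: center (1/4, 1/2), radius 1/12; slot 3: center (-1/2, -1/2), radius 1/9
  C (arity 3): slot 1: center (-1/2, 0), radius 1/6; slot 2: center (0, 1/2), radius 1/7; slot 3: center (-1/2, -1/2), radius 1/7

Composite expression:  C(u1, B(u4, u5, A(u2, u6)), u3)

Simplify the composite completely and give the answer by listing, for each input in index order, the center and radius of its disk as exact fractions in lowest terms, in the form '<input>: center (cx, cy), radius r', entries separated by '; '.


u1: center (-1/2, 0), radius 1/6; u2: center (-4/63, 55/126), radius 1/630; u3: center (-1/2, -1/2), radius 1/7; u4: center (1/14, 3/7), radius 1/70; u5: center (1/28, 4/7), radius 1/84; u6: center (-1/14, 109/252), radius 1/756

Nesting under C composes maps z -> c + r*z down each u-path.
input u1: applying the 1 nested substitution gives center (-1/2, 0), radius 1/6
input u4: applying the 2 nested substitutions gives center (1/14, 3/7), radius 1/70
input u5: applying the 2 nested substitutions gives center (1/28, 4/7), radius 1/84
input u2: applying the 3 nested substitutions gives center (-4/63, 55/126), radius 1/630
input u6: applying the 3 nested substitutions gives center (-1/14, 109/252), radius 1/756
input u3: applying the 1 nested substitution gives center (-1/2, -1/2), radius 1/7


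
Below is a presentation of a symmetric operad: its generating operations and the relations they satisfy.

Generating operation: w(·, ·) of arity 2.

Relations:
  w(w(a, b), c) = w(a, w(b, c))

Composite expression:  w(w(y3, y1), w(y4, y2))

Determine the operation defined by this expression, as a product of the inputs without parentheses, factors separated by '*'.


y3 * y1 * y4 * y2

Every regrouping of w is equal, so read the y-inputs in written order.
w(y3, y1) reduces to y3 * y1
w(y4, y2) reduces to y4 * y2
w(w(y3, y1), w(y4, y2)) reduces to y3 * y1 * y4 * y2


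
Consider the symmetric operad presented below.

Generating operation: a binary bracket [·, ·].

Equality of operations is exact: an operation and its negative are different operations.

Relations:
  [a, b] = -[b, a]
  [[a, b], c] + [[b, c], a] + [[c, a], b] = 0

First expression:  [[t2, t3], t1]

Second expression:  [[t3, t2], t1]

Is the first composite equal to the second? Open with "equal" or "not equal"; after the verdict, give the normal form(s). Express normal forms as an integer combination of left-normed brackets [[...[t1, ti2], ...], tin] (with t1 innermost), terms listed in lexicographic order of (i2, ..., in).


not equal — first -[[t1, t2], t3] + [[t1, t3], t2], second [[t1, t2], t3] - [[t1, t3], t2]

The first composite normalizes to -[[t1, t2], t3] + [[t1, t3], t2]
The second composite normalizes to [[t1, t2], t3] - [[t1, t3], t2]
The normal forms differ: not equal.


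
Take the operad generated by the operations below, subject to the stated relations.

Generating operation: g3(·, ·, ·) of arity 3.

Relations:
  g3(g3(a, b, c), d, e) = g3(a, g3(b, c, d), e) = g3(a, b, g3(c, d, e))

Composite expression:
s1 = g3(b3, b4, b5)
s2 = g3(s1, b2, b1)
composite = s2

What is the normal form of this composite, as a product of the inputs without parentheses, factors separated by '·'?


b3 · b4 · b5 · b2 · b1

All parenthesizations of g3 agree; list the b-inputs left to right.
g3(b3, b4, b5) collapses to b3 · b4 · b5
g3(g3(b3, b4, b5), b2, b1) collapses to b3 · b4 · b5 · b2 · b1


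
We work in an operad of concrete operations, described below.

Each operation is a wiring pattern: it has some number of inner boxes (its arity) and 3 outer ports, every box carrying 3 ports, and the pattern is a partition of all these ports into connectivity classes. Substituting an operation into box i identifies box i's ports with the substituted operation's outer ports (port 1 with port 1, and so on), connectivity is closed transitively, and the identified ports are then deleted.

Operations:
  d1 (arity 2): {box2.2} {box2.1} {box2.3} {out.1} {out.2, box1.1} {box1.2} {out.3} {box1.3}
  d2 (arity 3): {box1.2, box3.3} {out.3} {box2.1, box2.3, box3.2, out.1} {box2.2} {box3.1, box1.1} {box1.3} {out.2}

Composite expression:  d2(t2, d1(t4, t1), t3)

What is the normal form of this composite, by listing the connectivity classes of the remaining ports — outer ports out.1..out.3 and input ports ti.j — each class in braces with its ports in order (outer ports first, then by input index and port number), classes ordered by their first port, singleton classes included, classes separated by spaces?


Treat the ports identified at d2 as solder joints: merge, then drop.
the subtree at d1 composes to {out.1} {out.2, t4.1} {out.3} {t1.1} {t1.2} {t1.3} {t4.2} {t4.3} on (t4, t1); out.j = own outer ports
the subtree at d2 composes to {out.1, t3.2} {out.2} {out.3} {t1.1} {t1.2} {t1.3} {t2.1, t3.1} {t2.2, t3.3} {t2.3} {t4.1} {t4.2} {t4.3} on (t2, t4, t1, t3); out.j = own outer ports

{out.1, t3.2} {out.2} {out.3} {t1.1} {t1.2} {t1.3} {t2.1, t3.1} {t2.2, t3.3} {t2.3} {t4.1} {t4.2} {t4.3}


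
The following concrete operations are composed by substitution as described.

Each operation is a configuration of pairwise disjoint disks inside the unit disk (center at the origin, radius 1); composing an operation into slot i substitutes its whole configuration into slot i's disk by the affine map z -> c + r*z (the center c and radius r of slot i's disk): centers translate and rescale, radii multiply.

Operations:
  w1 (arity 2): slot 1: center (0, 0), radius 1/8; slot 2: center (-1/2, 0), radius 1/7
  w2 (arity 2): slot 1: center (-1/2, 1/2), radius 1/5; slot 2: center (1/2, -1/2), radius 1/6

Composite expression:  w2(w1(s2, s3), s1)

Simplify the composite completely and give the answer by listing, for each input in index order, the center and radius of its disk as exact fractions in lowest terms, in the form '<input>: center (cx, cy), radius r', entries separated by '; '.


s1: center (1/2, -1/2), radius 1/6; s2: center (-1/2, 1/2), radius 1/40; s3: center (-3/5, 1/2), radius 1/35


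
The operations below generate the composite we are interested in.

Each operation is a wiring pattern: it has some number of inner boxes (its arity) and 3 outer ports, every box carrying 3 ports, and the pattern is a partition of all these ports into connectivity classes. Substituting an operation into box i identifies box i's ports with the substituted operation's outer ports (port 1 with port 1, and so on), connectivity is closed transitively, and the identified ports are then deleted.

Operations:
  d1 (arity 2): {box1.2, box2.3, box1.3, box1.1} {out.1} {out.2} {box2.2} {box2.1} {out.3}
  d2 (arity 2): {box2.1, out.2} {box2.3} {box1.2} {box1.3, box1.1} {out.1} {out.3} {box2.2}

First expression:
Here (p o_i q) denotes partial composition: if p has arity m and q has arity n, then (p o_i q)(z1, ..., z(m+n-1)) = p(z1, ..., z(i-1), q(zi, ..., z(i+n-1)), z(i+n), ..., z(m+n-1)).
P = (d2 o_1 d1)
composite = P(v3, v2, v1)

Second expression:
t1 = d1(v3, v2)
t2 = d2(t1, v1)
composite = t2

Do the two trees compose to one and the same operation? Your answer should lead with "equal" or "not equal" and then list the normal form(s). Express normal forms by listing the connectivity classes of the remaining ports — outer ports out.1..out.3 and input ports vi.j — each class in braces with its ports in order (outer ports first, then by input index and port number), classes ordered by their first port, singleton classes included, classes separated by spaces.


In normal form, the first expression is {out.1} {out.2, v1.1} {out.3} {v1.2} {v1.3} {v2.1} {v2.2} {v2.3, v3.1, v3.2, v3.3}
In normal form, the second expression is {out.1} {out.2, v1.1} {out.3} {v1.2} {v1.3} {v2.1} {v2.2} {v2.3, v3.1, v3.2, v3.3}
Same normal form: equal.

equal — both sides give {out.1} {out.2, v1.1} {out.3} {v1.2} {v1.3} {v2.1} {v2.2} {v2.3, v3.1, v3.2, v3.3}


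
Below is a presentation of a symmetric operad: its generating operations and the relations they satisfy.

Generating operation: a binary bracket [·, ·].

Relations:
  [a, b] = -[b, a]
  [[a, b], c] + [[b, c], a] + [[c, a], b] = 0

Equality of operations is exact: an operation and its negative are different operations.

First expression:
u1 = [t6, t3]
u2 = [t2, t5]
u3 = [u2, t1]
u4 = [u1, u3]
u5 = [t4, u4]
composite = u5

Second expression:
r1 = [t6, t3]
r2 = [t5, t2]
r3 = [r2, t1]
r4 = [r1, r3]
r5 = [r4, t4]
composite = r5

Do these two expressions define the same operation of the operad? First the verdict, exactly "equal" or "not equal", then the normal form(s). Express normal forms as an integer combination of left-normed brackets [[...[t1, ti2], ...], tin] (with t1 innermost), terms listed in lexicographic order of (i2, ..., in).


equal; both compose to [[[[[t1, t2], t5], t3], t6], t4] - [[[[[t1, t2], t5], t6], t3], t4] - [[[[[t1, t5], t2], t3], t6], t4] + [[[[[t1, t5], t2], t6], t3], t4]

In normal form, the first expression is [[[[[t1, t2], t5], t3], t6], t4] - [[[[[t1, t2], t5], t6], t3], t4] - [[[[[t1, t5], t2], t3], t6], t4] + [[[[[t1, t5], t2], t6], t3], t4]
In normal form, the second expression is [[[[[t1, t2], t5], t3], t6], t4] - [[[[[t1, t2], t5], t6], t3], t4] - [[[[[t1, t5], t2], t3], t6], t4] + [[[[[t1, t5], t2], t6], t3], t4]
One common form — equal.


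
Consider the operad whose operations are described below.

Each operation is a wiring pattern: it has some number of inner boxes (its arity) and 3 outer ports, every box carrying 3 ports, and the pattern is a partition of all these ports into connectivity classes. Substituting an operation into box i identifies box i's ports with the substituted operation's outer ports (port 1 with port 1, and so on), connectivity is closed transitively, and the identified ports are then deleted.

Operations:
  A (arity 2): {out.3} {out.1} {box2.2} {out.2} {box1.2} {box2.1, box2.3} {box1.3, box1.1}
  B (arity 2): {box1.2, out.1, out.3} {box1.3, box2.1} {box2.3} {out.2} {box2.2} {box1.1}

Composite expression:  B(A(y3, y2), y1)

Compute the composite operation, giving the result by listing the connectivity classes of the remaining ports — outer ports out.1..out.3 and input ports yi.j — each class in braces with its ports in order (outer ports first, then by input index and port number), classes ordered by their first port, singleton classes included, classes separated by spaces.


Two ports join when wires chain via B-identified ports.
through A, on inputs (y3, y2): {out.1} {out.2} {out.3} {y2.1, y2.3} {y2.2} {y3.1, y3.3} {y3.2} (out.j = stage outer ports)
through B, on inputs (y3, y2, y1): {out.1, out.3} {out.2} {y1.1} {y1.2} {y1.3} {y2.1, y2.3} {y2.2} {y3.1, y3.3} {y3.2} (out.j = stage outer ports)

{out.1, out.3} {out.2} {y1.1} {y1.2} {y1.3} {y2.1, y2.3} {y2.2} {y3.1, y3.3} {y3.2}


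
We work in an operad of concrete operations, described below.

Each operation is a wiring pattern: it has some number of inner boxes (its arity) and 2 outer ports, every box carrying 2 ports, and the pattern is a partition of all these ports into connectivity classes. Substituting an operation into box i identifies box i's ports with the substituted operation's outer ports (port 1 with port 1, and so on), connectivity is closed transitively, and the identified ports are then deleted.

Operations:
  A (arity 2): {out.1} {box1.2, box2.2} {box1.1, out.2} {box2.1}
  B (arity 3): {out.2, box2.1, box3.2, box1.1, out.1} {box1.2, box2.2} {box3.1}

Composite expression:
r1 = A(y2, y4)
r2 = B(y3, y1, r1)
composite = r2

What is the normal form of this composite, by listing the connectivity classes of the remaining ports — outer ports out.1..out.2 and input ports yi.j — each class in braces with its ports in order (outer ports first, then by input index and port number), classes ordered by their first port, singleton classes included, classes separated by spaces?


{out.1, out.2, y1.1, y2.1, y3.1} {y1.2, y3.2} {y2.2, y4.2} {y4.1}

Substituting into B glues patterns; closure does the rest.
through A, on inputs (y2, y4): {out.1} {out.2, y2.1} {y2.2, y4.2} {y4.1} (out.j = stage outer ports)
through B, on inputs (y3, y1, y2, y4): {out.1, out.2, y1.1, y2.1, y3.1} {y1.2, y3.2} {y2.2, y4.2} {y4.1} (out.j = stage outer ports)


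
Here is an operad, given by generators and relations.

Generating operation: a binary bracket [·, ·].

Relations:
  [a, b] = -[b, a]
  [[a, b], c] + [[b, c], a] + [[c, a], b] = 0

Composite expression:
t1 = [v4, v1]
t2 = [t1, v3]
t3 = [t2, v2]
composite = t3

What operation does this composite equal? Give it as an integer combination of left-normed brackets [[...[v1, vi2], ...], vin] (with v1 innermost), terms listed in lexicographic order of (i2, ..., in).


-[[[v1, v4], v3], v2]

Expand each bracket as ab - ba; the v1-initial words give the coefficients.
Composite bracket: [[[v4, v1], v3], v2]
Under [a, b] = ab - ba we get 8 signed associative words (2^3 = 8).
Collect the words opening with v1:
  the word v1v4v3v2 carries sign -1 and contributes -[[[v1, v4], v3], v2]


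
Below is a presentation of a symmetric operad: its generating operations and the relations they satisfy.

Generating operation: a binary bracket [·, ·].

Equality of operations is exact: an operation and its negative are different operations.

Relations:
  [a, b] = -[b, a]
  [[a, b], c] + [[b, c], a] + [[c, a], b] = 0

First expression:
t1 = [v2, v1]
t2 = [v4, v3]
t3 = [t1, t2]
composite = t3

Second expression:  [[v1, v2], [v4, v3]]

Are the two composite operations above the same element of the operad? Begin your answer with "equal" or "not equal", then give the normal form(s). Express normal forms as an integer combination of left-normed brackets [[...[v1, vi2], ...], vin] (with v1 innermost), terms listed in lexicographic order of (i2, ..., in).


Normal form of the first expression: [[[v1, v2], v3], v4] - [[[v1, v2], v4], v3]
Normal form of the second expression: -[[[v1, v2], v3], v4] + [[[v1, v2], v4], v3]
Different reductions; not equal.

not equal — first [[[v1, v2], v3], v4] - [[[v1, v2], v4], v3], second -[[[v1, v2], v3], v4] + [[[v1, v2], v4], v3]


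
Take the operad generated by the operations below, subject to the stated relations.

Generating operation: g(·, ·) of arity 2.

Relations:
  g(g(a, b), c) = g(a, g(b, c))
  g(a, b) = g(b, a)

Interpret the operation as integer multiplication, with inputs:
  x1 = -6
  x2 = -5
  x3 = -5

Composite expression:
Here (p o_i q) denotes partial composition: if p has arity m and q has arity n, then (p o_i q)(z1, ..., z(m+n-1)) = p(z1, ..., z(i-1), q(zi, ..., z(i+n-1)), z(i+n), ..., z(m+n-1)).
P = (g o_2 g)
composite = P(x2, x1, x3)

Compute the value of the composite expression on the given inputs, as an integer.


-150


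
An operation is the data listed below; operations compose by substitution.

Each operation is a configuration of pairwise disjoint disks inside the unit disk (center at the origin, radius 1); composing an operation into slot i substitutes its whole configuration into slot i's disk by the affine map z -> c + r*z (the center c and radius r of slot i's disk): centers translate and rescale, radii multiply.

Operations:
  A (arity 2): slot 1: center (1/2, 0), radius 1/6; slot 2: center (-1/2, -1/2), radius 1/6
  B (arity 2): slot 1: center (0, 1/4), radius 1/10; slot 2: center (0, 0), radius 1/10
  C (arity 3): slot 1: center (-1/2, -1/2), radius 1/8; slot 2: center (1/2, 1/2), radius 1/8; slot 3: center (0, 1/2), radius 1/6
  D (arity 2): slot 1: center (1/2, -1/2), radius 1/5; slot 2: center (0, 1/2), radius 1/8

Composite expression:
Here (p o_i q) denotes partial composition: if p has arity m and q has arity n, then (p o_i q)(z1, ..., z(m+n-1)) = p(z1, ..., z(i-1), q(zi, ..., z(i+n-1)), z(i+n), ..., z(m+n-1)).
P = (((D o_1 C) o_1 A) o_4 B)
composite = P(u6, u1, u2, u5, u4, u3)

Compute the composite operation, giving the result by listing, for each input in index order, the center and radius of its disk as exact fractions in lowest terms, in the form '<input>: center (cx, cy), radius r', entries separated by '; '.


u1: center (31/80, -49/80), radius 1/240; u2: center (3/5, -2/5), radius 1/40; u3: center (0, 1/2), radius 1/8; u4: center (1/2, -2/5), radius 1/300; u5: center (1/2, -47/120), radius 1/300; u6: center (33/80, -3/5), radius 1/240

Each u-disk chains the slot maps above it in D; radii multiply.
u6 passes through 3 substitutions, ending at center (33/80, -3/5), radius 1/240
u1 passes through 3 substitutions, ending at center (31/80, -49/80), radius 1/240
u2 passes through 2 substitutions, ending at center (3/5, -2/5), radius 1/40
u5 passes through 3 substitutions, ending at center (1/2, -47/120), radius 1/300
u4 passes through 3 substitutions, ending at center (1/2, -2/5), radius 1/300
u3 passes through 1 substitution, ending at center (0, 1/2), radius 1/8


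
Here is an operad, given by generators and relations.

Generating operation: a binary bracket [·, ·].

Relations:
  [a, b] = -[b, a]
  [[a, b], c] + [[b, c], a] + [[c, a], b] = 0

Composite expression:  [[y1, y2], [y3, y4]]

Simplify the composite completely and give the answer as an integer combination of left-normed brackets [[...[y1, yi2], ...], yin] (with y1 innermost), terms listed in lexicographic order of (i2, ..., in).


[[[y1, y2], y3], y4] - [[[y1, y2], y4], y3]


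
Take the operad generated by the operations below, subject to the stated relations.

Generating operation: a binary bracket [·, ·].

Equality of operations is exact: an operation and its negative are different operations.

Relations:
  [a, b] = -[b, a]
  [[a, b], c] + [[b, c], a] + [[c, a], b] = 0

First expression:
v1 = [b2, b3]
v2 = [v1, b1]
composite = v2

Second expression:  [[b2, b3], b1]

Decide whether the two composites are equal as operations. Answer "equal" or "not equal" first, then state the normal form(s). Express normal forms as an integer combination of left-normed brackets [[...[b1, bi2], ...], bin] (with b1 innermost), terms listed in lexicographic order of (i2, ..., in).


equal — both sides give -[[b1, b2], b3] + [[b1, b3], b2]

The first composite normalizes to -[[b1, b2], b3] + [[b1, b3], b2]
The second composite normalizes to -[[b1, b2], b3] + [[b1, b3], b2]
Same normal form: equal.


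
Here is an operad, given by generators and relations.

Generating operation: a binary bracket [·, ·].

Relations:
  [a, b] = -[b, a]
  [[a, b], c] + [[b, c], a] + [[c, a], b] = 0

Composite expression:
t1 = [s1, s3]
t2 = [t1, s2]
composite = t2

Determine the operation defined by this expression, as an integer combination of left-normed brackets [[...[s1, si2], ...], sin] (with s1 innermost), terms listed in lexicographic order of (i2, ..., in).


[[s1, s3], s2]

Left-normed coefficients sit on the s1-initial expansion words.
Composite bracket: [[s1, s3], s2]
The bracket unfolds into 4 signed words via [a, b] = ab - ba (2^2 = 4).
Coefficients come from the s1-initial words:
  from s1s3s2, sign +1: term +[[s1, s3], s2]
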